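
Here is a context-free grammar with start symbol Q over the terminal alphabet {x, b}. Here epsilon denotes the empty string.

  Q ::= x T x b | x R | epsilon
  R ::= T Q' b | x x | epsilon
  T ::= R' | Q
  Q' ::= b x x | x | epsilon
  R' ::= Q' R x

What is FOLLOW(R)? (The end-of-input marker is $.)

FIRST(Q) = {epsilon, x}
FIRST(Q') = {epsilon, b, x}
FIRST(R) = {epsilon, b, x}  (via T Q' b)
FIRST(R') = {b, x}  (via Q' R x)
FIRST(T) = {epsilon, b, x}  (via R', Q)
FOLLOW(Q) includes $ since Q is the start symbol.
FOLLOW(T): in Q::=x T x b, T is followed by x b with FIRST {x}; in R::=T Q' b, T is followed by Q' b with FIRST {b, x}. Thus FOLLOW(T) = {b, x}.
FOLLOW(Q): in T::=Q, the suffix after Q is empty, so FOLLOW(Q) ⊇ FOLLOW(T) = {b, x}. Thus FOLLOW(Q) = {$, b, x}.
FOLLOW(R): in Q::=x R, the suffix after R is empty, so FOLLOW(R) ⊇ FOLLOW(Q) = {$, b, x}; in R'::=Q' R x, R is followed by x with FIRST {x}. Thus FOLLOW(R) = {$, b, x}.
FOLLOW(Q'): in R::=T Q' b, Q' is followed by b with FIRST {b}; in R'::=Q' R x, Q' is followed by R x with FIRST {b, x}. Thus FOLLOW(Q') = {b, x}.
FOLLOW(R'): in T::=R', the suffix after R' is empty, so FOLLOW(R') ⊇ FOLLOW(T) = {b, x}. Thus FOLLOW(R') = {b, x}.

{$, b, x}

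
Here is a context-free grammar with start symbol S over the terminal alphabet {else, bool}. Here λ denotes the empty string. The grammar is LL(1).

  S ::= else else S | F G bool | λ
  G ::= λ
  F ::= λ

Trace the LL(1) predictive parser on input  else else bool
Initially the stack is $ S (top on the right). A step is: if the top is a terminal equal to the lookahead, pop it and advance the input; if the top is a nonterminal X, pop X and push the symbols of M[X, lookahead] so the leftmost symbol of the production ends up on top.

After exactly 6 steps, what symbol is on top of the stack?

bool

step 1: stack=$ S  input=else else bool $  — expand S ::= else else S
step 2: stack=$ S else else  input=else else bool $  — match else
step 3: stack=$ S else  input=else bool $  — match else
step 4: stack=$ S  input=bool $  — expand S ::= F G bool
step 5: stack=$ bool G F  input=bool $  — expand F ::= λ
step 6: stack=$ bool G  input=bool $  — expand G ::= λ
Stack after step 6: $ bool (top = bool).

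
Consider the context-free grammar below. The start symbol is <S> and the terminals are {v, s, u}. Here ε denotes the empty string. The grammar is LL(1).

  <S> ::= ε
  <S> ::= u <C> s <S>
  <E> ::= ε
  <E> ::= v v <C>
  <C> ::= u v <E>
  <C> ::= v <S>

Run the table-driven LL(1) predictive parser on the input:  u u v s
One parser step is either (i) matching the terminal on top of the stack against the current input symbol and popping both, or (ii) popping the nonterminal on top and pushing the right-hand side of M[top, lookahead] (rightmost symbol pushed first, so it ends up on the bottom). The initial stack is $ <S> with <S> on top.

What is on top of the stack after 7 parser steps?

     Stack            Input      Action
  1  $ <S>            u u v s $  expand <S> ::= u <C> s <S>
  2  $ <S> s <C> u    u u v s $  match u
  3  $ <S> s <C>      u v s $    expand <C> ::= u v <E>
  4  $ <S> s <E> v u  u v s $    match u
  5  $ <S> s <E> v    v s $      match v
  6  $ <S> s <E>      s $        expand <E> ::= ε
  7  $ <S> s          s $        match s
Stack after step 7: $ <S> (top = <S>).

<S>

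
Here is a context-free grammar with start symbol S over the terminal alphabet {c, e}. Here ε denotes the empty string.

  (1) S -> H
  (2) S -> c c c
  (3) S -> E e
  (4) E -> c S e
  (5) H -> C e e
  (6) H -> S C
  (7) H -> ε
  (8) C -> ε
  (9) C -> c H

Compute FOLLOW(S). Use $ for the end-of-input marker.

FIRST(E) = {c}
FIRST(C) = {ε, c}
FIRST(S) = {ε, c, e}  (via H, E e)
FIRST(H) = {ε, c, e}  (via C e e, S C)
FOLLOW(S) includes $ since S is the start symbol.
FOLLOW(E): in S->E e, E is followed by e with FIRST {e}. Thus FOLLOW(E) = {e}.
FOLLOW(S): in E->c S e, S is followed by e with FIRST {e}; in H->S C, S is followed by C with FIRST {ε, c}; in H->S C, the suffix after S is nullable, so FOLLOW(S) ⊇ FOLLOW(H) = {$, c, e}. Thus FOLLOW(S) = {$, c, e}.
FOLLOW(H): in S->H, the suffix after H is empty, so FOLLOW(H) ⊇ FOLLOW(S) = {$, c, e}; in C->c H, the suffix after H is empty, so FOLLOW(H) ⊇ FOLLOW(C) = {$, c, e}. Thus FOLLOW(H) = {$, c, e}.
FOLLOW(C): in H->C e e, C is followed by e e with FIRST {e}; in H->S C, the suffix after C is empty, so FOLLOW(C) ⊇ FOLLOW(H) = {$, c, e}. Thus FOLLOW(C) = {$, c, e}.

{$, c, e}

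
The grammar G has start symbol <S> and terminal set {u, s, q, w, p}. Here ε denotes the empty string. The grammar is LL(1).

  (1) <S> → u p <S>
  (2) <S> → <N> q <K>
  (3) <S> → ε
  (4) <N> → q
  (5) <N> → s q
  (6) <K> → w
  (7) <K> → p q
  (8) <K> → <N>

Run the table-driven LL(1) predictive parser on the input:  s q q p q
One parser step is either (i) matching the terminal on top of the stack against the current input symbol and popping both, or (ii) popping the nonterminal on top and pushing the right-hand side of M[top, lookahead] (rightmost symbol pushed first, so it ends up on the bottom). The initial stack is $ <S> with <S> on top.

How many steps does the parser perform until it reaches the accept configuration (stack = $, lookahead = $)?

step 1: stack=$ <S>  input=s q q p q $  — expand <S> → <N> q <K>
step 2: stack=$ <K> q <N>  input=s q q p q $  — expand <N> → s q
step 3: stack=$ <K> q q s  input=s q q p q $  — match s
step 4: stack=$ <K> q q  input=q q p q $  — match q
step 5: stack=$ <K> q  input=q p q $  — match q
step 6: stack=$ <K>  input=p q $  — expand <K> → p q
step 7: stack=$ q p  input=p q $  — match p
step 8: stack=$ q  input=q $  — match q
Accept reached after 8 steps.

8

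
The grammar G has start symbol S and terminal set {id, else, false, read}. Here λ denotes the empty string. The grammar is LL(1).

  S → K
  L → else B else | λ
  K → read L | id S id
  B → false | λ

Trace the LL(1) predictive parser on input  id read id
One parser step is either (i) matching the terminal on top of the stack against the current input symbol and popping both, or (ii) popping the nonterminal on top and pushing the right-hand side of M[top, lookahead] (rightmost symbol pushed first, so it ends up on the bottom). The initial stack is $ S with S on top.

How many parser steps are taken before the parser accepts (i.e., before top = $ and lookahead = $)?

8

step 1: stack=$ S  input=id read id $  — expand S → K
step 2: stack=$ K  input=id read id $  — expand K → id S id
step 3: stack=$ id S id  input=id read id $  — match id
step 4: stack=$ id S  input=read id $  — expand S → K
step 5: stack=$ id K  input=read id $  — expand K → read L
step 6: stack=$ id L read  input=read id $  — match read
step 7: stack=$ id L  input=id $  — expand L → λ
step 8: stack=$ id  input=id $  — match id
Accept reached after 8 steps.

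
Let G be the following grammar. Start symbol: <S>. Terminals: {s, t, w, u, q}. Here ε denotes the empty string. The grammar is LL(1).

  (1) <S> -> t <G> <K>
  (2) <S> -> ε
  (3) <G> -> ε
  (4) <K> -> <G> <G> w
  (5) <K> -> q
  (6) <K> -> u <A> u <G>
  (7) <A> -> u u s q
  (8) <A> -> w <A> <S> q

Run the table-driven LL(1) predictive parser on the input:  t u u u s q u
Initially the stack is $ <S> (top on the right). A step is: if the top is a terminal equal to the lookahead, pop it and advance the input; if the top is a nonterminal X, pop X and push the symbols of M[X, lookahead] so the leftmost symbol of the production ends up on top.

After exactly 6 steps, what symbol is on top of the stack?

u

     Stack          Input            Action
  1  $ <S>          t u u u s q u $  expand <S> -> t <G> <K>
  2  $ <K> <G> t    t u u u s q u $  match t
  3  $ <K> <G>      u u u s q u $    expand <G> -> ε
  4  $ <K>          u u u s q u $    expand <K> -> u <A> u <G>
  5  $ <G> u <A> u  u u u s q u $    match u
  6  $ <G> u <A>    u u s q u $      expand <A> -> u u s q
Stack after step 6: $ <G> u q s u u (top = u).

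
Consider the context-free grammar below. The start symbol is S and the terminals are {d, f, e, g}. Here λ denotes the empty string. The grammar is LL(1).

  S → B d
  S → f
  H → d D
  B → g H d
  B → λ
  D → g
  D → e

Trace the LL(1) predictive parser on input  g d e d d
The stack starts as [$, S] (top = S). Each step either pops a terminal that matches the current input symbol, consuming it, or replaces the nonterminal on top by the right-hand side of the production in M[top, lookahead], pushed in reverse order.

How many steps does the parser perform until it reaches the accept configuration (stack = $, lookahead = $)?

     Stack      Input        Action
  1  $ S        g d e d d $  expand S → B d
  2  $ d B      g d e d d $  expand B → g H d
  3  $ d d H g  g d e d d $  match g
  4  $ d d H    d e d d $    expand H → d D
  5  $ d d D d  d e d d $    match d
  6  $ d d D    e d d $      expand D → e
  7  $ d d e    e d d $      match e
  8  $ d d      d d $        match d
  9  $ d        d $          match d
Accept reached after 9 steps.

9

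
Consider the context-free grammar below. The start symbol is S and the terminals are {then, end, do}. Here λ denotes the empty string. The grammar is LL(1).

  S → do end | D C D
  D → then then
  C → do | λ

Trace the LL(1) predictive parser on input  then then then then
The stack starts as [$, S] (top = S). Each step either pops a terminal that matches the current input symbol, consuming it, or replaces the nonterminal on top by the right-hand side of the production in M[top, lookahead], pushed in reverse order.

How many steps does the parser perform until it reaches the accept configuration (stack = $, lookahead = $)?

8

step 1: stack=$ S  input=then then then then $  — expand S → D C D
step 2: stack=$ D C D  input=then then then then $  — expand D → then then
step 3: stack=$ D C then then  input=then then then then $  — match then
step 4: stack=$ D C then  input=then then then $  — match then
step 5: stack=$ D C  input=then then $  — expand C → λ
step 6: stack=$ D  input=then then $  — expand D → then then
step 7: stack=$ then then  input=then then $  — match then
step 8: stack=$ then  input=then $  — match then
Accept reached after 8 steps.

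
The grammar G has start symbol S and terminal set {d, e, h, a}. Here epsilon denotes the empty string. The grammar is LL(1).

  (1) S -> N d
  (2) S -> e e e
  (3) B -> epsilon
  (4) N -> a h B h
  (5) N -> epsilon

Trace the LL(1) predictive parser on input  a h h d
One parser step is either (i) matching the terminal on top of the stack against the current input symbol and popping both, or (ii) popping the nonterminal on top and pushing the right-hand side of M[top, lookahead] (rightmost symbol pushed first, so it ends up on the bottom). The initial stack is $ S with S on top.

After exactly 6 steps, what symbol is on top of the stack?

d

     Stack        Input      Action
  1  $ S          a h h d $  expand S -> N d
  2  $ d N        a h h d $  expand N -> a h B h
  3  $ d h B h a  a h h d $  match a
  4  $ d h B h    h h d $    match h
  5  $ d h B      h d $      expand B -> epsilon
  6  $ d h        h d $      match h
Stack after step 6: $ d (top = d).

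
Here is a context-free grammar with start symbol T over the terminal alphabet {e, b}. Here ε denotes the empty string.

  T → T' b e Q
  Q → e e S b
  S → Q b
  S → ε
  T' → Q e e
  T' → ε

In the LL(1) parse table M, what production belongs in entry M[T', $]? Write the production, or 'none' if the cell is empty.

FIRST(Q): from Q→e e S b we get {e}. So FIRST(Q) = {e}.
FIRST(S): from S→Q b we get {e}; from S→ε we get {ε}. So FIRST(S) = {ε, e}.
FIRST(T'): from T'→Q e e we get {e}; from T'→ε we get {ε}. So FIRST(T') = {ε, e}.
FIRST(T): from T→T' b e Q we get {b, e}. So FIRST(T) = {b, e}.
FOLLOW(T) includes $ since T is the start symbol.
FOLLOW(T'): in T→T' b e Q, T' is followed by b e Q with FIRST {b}. Thus FOLLOW(T') = {b}.
For T' → Q e e: FIRST(Q e e) = {e}, so it goes in M[T', t] for t ∈ {e}.
For T' → ε: FIRST(ε) = {ε}, so it goes in M[T', t] for t ∈ {}; since ε ∈ FIRST, also for every t ∈ FOLLOW(T') = {b}.
None of these place a production in M[T', $].

none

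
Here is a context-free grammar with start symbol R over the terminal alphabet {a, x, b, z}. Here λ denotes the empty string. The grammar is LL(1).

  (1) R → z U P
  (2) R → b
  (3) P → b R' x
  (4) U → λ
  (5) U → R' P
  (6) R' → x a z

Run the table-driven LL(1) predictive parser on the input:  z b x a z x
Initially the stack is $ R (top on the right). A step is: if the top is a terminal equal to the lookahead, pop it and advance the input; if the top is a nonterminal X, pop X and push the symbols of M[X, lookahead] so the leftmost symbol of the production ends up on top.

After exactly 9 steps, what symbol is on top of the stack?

     Stack      Input          Action
  1  $ R        z b x a z x $  expand R → z U P
  2  $ P U z    z b x a z x $  match z
  3  $ P U      b x a z x $    expand U → λ
  4  $ P        b x a z x $    expand P → b R' x
  5  $ x R' b   b x a z x $    match b
  6  $ x R'     x a z x $      expand R' → x a z
  7  $ x z a x  x a z x $      match x
  8  $ x z a    a z x $        match a
  9  $ x z      z x $          match z
Stack after step 9: $ x (top = x).

x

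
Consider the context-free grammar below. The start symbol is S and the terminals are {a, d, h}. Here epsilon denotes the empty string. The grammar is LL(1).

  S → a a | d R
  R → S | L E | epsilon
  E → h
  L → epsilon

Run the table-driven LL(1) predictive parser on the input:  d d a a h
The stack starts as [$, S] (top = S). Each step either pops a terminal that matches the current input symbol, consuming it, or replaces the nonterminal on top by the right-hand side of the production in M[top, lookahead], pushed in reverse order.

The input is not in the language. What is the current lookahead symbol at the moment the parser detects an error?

step 1: stack=$ S  input=d d a a h $  — expand S → d R
step 2: stack=$ R d  input=d d a a h $  — match d
step 3: stack=$ R  input=d a a h $  — expand R → S
step 4: stack=$ S  input=d a a h $  — expand S → d R
step 5: stack=$ R d  input=d a a h $  — match d
step 6: stack=$ R  input=a a h $  — expand R → S
step 7: stack=$ S  input=a a h $  — expand S → a a
step 8: stack=$ a a  input=a a h $  — match a
step 9: stack=$ a  input=a h $  — match a
step 10: stack=$  input=h $  — error: stack empty but input remains

h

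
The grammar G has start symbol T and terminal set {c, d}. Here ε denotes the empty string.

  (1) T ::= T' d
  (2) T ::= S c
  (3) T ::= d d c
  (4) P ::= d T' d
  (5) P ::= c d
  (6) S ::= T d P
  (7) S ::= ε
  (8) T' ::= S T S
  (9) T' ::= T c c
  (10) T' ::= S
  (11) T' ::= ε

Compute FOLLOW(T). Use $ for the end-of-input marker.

FIRST(P): from P::=d T' d we get {d}; from P::=c d we get {c}. So FIRST(P) = {c, d}.
FIRST(T): from T::=T' d we get {c, d}; from T::=S c we get {c, d}; from T::=d d c we get {d}. So FIRST(T) = {c, d}.
FIRST(S): from S::=T d P we get {c, d}; from S::=ε we get {ε}. So FIRST(S) = {ε, c, d}.
FIRST(T'): from T'::=S T S we get {c, d}; from T'::=T c c we get {c, d}; from T'::=S we get {ε, c, d}; from T'::=ε we get {ε}. So FIRST(T') = {ε, c, d}.
FOLLOW(T) includes $ since T is the start symbol.
FOLLOW(T'): in T::=T' d, T' is followed by d with FIRST {d}; in P::=d T' d, T' is followed by d with FIRST {d}. Thus FOLLOW(T') = {d}.
FOLLOW(T): in S::=T d P, T is followed by d P with FIRST {d}; in T'::=S T S, T is followed by S with FIRST {ε, c, d}; in T'::=S T S, the suffix after T is nullable, so FOLLOW(T) ⊇ FOLLOW(T') = {d}; in T'::=T c c, T is followed by c c with FIRST {c}. Thus FOLLOW(T) = {$, c, d}.
FOLLOW(S): in T::=S c, S is followed by c with FIRST {c}; in T'::=S T S (occurrence 1), S is followed by T S with FIRST {c, d}; in T'::=S T S (occurrence 2), the suffix after S is empty, so FOLLOW(S) ⊇ FOLLOW(T') = {d}; in T'::=S, the suffix after S is empty, so FOLLOW(S) ⊇ FOLLOW(T') = {d}. Thus FOLLOW(S) = {c, d}.
FOLLOW(P): in S::=T d P, the suffix after P is empty, so FOLLOW(P) ⊇ FOLLOW(S) = {c, d}. Thus FOLLOW(P) = {c, d}.

{$, c, d}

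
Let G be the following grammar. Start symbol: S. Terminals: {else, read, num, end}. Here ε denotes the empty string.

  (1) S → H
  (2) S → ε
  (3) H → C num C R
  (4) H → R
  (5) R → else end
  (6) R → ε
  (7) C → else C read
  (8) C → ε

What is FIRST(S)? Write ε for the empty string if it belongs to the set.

FIRST(R) = {ε, else}
FIRST(C) = {ε, else}
FIRST(H) = {ε, else, num}  (via C num C R, R)
FIRST(S) = {ε, else, num}  (via H)

{ε, else, num}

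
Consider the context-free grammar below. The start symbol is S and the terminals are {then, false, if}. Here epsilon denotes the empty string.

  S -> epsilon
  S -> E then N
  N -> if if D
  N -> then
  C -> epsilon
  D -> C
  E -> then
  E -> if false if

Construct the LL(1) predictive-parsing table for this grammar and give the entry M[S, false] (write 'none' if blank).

none

FIRST(N) = {if, then}
FIRST(C) = {epsilon}
FIRST(E) = {if, then}
FIRST(S) = {epsilon, if, then}  (via E then N)
FIRST(D) = {epsilon}  (via C)
FOLLOW(S) includes $ since S is the start symbol.
FOLLOW(S): S appears on no right-hand side. Thus FOLLOW(S) = {$}.
For S -> epsilon: FIRST(epsilon) = {epsilon}, so it goes in M[S, t] for t ∈ {}; since epsilon ∈ FIRST, also for every t ∈ FOLLOW(S) = {$}.
For S -> E then N: FIRST(E then N) = {if, then}, so it goes in M[S, t] for t ∈ {if, then}.
None of these place a production in M[S, false].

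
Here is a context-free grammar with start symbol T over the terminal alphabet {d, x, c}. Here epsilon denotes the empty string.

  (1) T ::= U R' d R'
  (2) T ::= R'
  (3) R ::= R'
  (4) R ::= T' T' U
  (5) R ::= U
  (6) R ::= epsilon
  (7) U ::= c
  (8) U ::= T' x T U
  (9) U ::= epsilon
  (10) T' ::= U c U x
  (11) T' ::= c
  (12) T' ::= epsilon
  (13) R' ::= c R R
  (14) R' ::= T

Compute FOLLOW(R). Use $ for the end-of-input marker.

{$, c, d, x}

FIRST(T): from T::=U R' d R' we get {c, x}; from T::=R' we get {c, x}. So FIRST(T) = {c, x}.
FIRST(R'): from R'::=c R R we get {c}; from R'::=T we get {c, x}. So FIRST(R') = {c, x}.
FIRST(R): from R::=R' we get {c, x}; from R::=T' T' U we get {epsilon, c, x}; from R::=U we get {epsilon, c, x}; from R::=epsilon we get {epsilon}. So FIRST(R) = {epsilon, c, x}.
FIRST(U): from U::=c we get {c}; from U::=T' x T U we get {c, x}; from U::=epsilon we get {epsilon}. So FIRST(U) = {epsilon, c, x}.
FIRST(T'): from T'::=U c U x we get {c, x}; from T'::=c we get {c}; from T'::=epsilon we get {epsilon}. So FIRST(T') = {epsilon, c, x}.
FOLLOW(T) includes $ since T is the start symbol.
FOLLOW(T): in U::=T' x T U, T is followed by U with FIRST {epsilon, c, x}; in U::=T' x T U, the suffix after T is nullable, so FOLLOW(T) ⊇ FOLLOW(U) = {$, c, d, x}; in R'::=T, the suffix after T is empty, so FOLLOW(T) ⊇ FOLLOW(R') = {$, c, d, x}. Thus FOLLOW(T) = {$, c, d, x}.
FOLLOW(R): in R'::=c R R (occurrence 1), R is followed by R with FIRST {epsilon, c, x}; in R'::=c R R (occurrence 1), the suffix after R is nullable, so FOLLOW(R) ⊇ FOLLOW(R') = {$, c, d, x}; in R'::=c R R (occurrence 2), the suffix after R is empty, so FOLLOW(R) ⊇ FOLLOW(R') = {$, c, d, x}. Thus FOLLOW(R) = {$, c, d, x}.
FOLLOW(U): in T::=U R' d R', U is followed by R' d R' with FIRST {c, x}; in R::=T' T' U, the suffix after U is empty, so FOLLOW(U) ⊇ FOLLOW(R) = {$, c, d, x}; in R::=U, the suffix after U is empty, so FOLLOW(U) ⊇ FOLLOW(R) = {$, c, d, x}; in U::=T' x T U, the suffix after U is empty (adds nothing new); in T'::=U c U x (occurrence 1), U is followed by c U x with FIRST {c}; in T'::=U c U x (occurrence 2), U is followed by x with FIRST {x}. Thus FOLLOW(U) = {$, c, d, x}.
FOLLOW(T'): in R::=T' T' U (occurrence 1), T' is followed by T' U with FIRST {epsilon, c, x}; in R::=T' T' U (occurrence 1), the suffix after T' is nullable, so FOLLOW(T') ⊇ FOLLOW(R) = {$, c, d, x}; in R::=T' T' U (occurrence 2), T' is followed by U with FIRST {epsilon, c, x}; in R::=T' T' U (occurrence 2), the suffix after T' is nullable, so FOLLOW(T') ⊇ FOLLOW(R) = {$, c, d, x}; in U::=T' x T U, T' is followed by x T U with FIRST {x}. Thus FOLLOW(T') = {$, c, d, x}.
FOLLOW(R'): in T::=U R' d R' (occurrence 1), R' is followed by d R' with FIRST {d}; in T::=U R' d R' (occurrence 2), the suffix after R' is empty, so FOLLOW(R') ⊇ FOLLOW(T) = {$, c, d, x}; in T::=R', the suffix after R' is empty, so FOLLOW(R') ⊇ FOLLOW(T) = {$, c, d, x}; in R::=R', the suffix after R' is empty, so FOLLOW(R') ⊇ FOLLOW(R) = {$, c, d, x}. Thus FOLLOW(R') = {$, c, d, x}.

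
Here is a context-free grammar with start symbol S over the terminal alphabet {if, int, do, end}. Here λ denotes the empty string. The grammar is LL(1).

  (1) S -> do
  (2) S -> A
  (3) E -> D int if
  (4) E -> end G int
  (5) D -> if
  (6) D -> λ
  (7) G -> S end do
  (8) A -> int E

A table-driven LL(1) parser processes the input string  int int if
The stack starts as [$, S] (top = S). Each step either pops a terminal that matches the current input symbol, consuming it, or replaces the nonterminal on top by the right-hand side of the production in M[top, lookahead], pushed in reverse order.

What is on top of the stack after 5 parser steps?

int

     Stack       Input         Action
  1  $ S         int int if $  expand S -> A
  2  $ A         int int if $  expand A -> int E
  3  $ E int     int int if $  match int
  4  $ E         int if $      expand E -> D int if
  5  $ if int D  int if $      expand D -> λ
Stack after step 5: $ if int (top = int).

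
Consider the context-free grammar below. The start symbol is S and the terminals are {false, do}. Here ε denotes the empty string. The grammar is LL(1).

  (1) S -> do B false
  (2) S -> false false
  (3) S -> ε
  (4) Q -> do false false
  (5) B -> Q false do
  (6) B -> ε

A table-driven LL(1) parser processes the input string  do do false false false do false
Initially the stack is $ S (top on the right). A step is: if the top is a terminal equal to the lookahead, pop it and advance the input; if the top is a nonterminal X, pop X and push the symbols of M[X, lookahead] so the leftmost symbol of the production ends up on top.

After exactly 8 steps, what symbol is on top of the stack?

     Stack                            Input                               Action
  1  $ S                              do do false false false do false $  expand S -> do B false
  2  $ false B do                     do do false false false do false $  match do
  3  $ false B                        do false false false do false $     expand B -> Q false do
  4  $ false do false Q               do false false false do false $     expand Q -> do false false
  5  $ false do false false false do  do false false false do false $     match do
  6  $ false do false false false     false false false do false $        match false
  7  $ false do false false           false false do false $              match false
  8  $ false do false                 false do false $                    match false
Stack after step 8: $ false do (top = do).

do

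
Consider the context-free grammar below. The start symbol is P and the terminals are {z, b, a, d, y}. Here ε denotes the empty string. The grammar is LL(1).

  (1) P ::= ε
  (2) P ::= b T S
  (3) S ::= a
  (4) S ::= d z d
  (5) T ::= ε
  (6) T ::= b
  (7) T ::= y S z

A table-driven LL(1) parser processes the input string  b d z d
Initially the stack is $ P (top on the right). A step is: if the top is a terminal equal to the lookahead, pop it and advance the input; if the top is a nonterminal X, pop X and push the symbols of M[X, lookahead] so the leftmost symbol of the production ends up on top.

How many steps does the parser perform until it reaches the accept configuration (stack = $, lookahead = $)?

     Stack    Input      Action
  1  $ P      b d z d $  expand P ::= b T S
  2  $ S T b  b d z d $  match b
  3  $ S T    d z d $    expand T ::= ε
  4  $ S      d z d $    expand S ::= d z d
  5  $ d z d  d z d $    match d
  6  $ d z    z d $      match z
  7  $ d      d $        match d
Accept reached after 7 steps.

7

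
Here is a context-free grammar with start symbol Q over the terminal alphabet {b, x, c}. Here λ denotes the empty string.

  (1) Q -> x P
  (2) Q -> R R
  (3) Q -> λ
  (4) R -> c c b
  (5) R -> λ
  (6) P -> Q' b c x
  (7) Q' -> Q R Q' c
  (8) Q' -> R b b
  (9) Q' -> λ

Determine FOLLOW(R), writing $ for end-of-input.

{$, b, c, x}

FIRST(R): from R->c c b we get {c}; from R->λ we get {λ}. So FIRST(R) = {λ, c}.
FIRST(Q): from Q->x P we get {x}; from Q->R R we get {λ, c}; from Q->λ we get {λ}. So FIRST(Q) = {λ, c, x}.
FIRST(Q'): from Q'->Q R Q' c we get {b, c, x}; from Q'->R b b we get {b, c}; from Q'->λ we get {λ}. So FIRST(Q') = {λ, b, c, x}.
FIRST(P): from P->Q' b c x we get {b, c, x}. So FIRST(P) = {b, c, x}.
FOLLOW(Q) includes $ since Q is the start symbol.
FOLLOW(Q): in Q'->Q R Q' c, Q is followed by R Q' c with FIRST {b, c, x}. Thus FOLLOW(Q) = {$, b, c, x}.
FOLLOW(R): in Q->R R (occurrence 1), R is followed by R with FIRST {λ, c}; in Q->R R (occurrence 1), the suffix after R is nullable, so FOLLOW(R) ⊇ FOLLOW(Q) = {$, b, c, x}; in Q->R R (occurrence 2), the suffix after R is empty, so FOLLOW(R) ⊇ FOLLOW(Q) = {$, b, c, x}; in Q'->Q R Q' c, R is followed by Q' c with FIRST {b, c, x}; in Q'->R b b, R is followed by b b with FIRST {b}. Thus FOLLOW(R) = {$, b, c, x}.
FOLLOW(P): in Q->x P, the suffix after P is empty, so FOLLOW(P) ⊇ FOLLOW(Q) = {$, b, c, x}. Thus FOLLOW(P) = {$, b, c, x}.
FOLLOW(Q'): in P->Q' b c x, Q' is followed by b c x with FIRST {b}; in Q'->Q R Q' c, Q' is followed by c with FIRST {c}. Thus FOLLOW(Q') = {b, c}.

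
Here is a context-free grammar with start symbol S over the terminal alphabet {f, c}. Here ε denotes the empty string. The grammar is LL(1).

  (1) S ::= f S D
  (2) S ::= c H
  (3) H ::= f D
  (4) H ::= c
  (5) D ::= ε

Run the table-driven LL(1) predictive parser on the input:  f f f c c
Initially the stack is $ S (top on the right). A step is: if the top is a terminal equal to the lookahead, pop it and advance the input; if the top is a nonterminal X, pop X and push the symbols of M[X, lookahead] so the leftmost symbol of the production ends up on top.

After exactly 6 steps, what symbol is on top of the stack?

     Stack        Input        Action
  1  $ S          f f f c c $  expand S ::= f S D
  2  $ D S f      f f f c c $  match f
  3  $ D S        f f c c $    expand S ::= f S D
  4  $ D D S f    f f c c $    match f
  5  $ D D S      f c c $      expand S ::= f S D
  6  $ D D D S f  f c c $      match f
Stack after step 6: $ D D D S (top = S).

S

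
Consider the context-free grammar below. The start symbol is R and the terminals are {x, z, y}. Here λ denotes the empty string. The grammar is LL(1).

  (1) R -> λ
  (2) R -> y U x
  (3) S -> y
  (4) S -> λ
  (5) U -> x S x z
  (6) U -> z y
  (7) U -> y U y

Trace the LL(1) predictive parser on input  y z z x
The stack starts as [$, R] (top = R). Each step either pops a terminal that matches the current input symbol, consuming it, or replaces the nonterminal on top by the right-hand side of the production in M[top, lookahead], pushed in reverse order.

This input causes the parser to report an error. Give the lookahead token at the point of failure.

z

step 1: stack=$ R  input=y z z x $  — expand R -> y U x
step 2: stack=$ x U y  input=y z z x $  — match y
step 3: stack=$ x U  input=z z x $  — expand U -> z y
step 4: stack=$ x y z  input=z z x $  — match z
step 5: stack=$ x y  input=z x $  — error: top is terminal y but lookahead is z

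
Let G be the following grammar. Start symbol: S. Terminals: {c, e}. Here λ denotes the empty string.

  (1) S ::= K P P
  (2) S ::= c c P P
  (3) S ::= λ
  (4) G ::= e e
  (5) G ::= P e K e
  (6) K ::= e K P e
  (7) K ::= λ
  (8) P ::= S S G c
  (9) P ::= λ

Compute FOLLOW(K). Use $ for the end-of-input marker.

FIRST(K): from K::=e K P e we get {e}; from K::=λ we get {λ}. So FIRST(K) = {λ, e}.
FIRST(S): from S::=K P P we get {λ, c, e}; from S::=c c P P we get {c}; from S::=λ we get {λ}. So FIRST(S) = {λ, c, e}.
FIRST(G): from G::=e e we get {e}; from G::=P e K e we get {c, e}. So FIRST(G) = {c, e}.
FIRST(P): from P::=S S G c we get {c, e}; from P::=λ we get {λ}. So FIRST(P) = {λ, c, e}.
FOLLOW(S) includes $ since S is the start symbol.
FOLLOW(S): in P::=S S G c (occurrence 1), S is followed by S G c with FIRST {c, e}; in P::=S S G c (occurrence 2), S is followed by G c with FIRST {c, e}. Thus FOLLOW(S) = {$, c, e}.
FOLLOW(G): in P::=S S G c, G is followed by c with FIRST {c}. Thus FOLLOW(G) = {c}.
FOLLOW(K): in S::=K P P, K is followed by P P with FIRST {λ, c, e}; in S::=K P P, the suffix after K is nullable, so FOLLOW(K) ⊇ FOLLOW(S) = {$, c, e}; in G::=P e K e, K is followed by e with FIRST {e}; in K::=e K P e, K is followed by P e with FIRST {c, e}. Thus FOLLOW(K) = {$, c, e}.
FOLLOW(P): in S::=K P P (occurrence 1), P is followed by P with FIRST {λ, c, e}; in S::=K P P (occurrence 1), the suffix after P is nullable, so FOLLOW(P) ⊇ FOLLOW(S) = {$, c, e}; in S::=K P P (occurrence 2), the suffix after P is empty, so FOLLOW(P) ⊇ FOLLOW(S) = {$, c, e}; in S::=c c P P (occurrence 1), P is followed by P with FIRST {λ, c, e}; in S::=c c P P (occurrence 1), the suffix after P is nullable, so FOLLOW(P) ⊇ FOLLOW(S) = {$, c, e}; in S::=c c P P (occurrence 2), the suffix after P is empty, so FOLLOW(P) ⊇ FOLLOW(S) = {$, c, e}; in G::=P e K e, P is followed by e K e with FIRST {e}; in K::=e K P e, P is followed by e with FIRST {e}. Thus FOLLOW(P) = {$, c, e}.

{$, c, e}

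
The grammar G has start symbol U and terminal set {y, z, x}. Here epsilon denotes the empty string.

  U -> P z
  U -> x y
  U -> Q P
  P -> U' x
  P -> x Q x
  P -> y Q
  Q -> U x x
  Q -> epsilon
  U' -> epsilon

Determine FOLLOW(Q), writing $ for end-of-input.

{$, x, y, z}

FIRST(U'): from U'->epsilon we get {epsilon}. So FIRST(U') = {epsilon}.
FIRST(P): from P->U' x we get {x}; from P->x Q x we get {x}; from P->y Q we get {y}. So FIRST(P) = {x, y}.
FIRST(U): from U->P z we get {x, y}; from U->x y we get {x}; from U->Q P we get {x, y}. So FIRST(U) = {x, y}.
FIRST(Q): from Q->U x x we get {x, y}; from Q->epsilon we get {epsilon}. So FIRST(Q) = {epsilon, x, y}.
FOLLOW(U) includes $ since U is the start symbol.
FOLLOW(U): in Q->U x x, U is followed by x x with FIRST {x}. Thus FOLLOW(U) = {$, x}.
FOLLOW(P): in U->P z, P is followed by z with FIRST {z}; in U->Q P, the suffix after P is empty, so FOLLOW(P) ⊇ FOLLOW(U) = {$, x}. Thus FOLLOW(P) = {$, x, z}.
FOLLOW(Q): in U->Q P, Q is followed by P with FIRST {x, y}; in P->x Q x, Q is followed by x with FIRST {x}; in P->y Q, the suffix after Q is empty, so FOLLOW(Q) ⊇ FOLLOW(P) = {$, x, z}. Thus FOLLOW(Q) = {$, x, y, z}.
FOLLOW(U'): in P->U' x, U' is followed by x with FIRST {x}. Thus FOLLOW(U') = {x}.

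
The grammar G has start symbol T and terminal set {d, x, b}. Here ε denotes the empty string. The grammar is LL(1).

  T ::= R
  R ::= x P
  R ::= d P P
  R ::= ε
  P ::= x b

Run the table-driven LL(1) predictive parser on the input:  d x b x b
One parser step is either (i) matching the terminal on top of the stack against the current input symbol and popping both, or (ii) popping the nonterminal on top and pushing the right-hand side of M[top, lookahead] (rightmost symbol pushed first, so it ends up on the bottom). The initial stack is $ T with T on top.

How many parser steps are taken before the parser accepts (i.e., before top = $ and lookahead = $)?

step 1: stack=$ T  input=d x b x b $  — expand T ::= R
step 2: stack=$ R  input=d x b x b $  — expand R ::= d P P
step 3: stack=$ P P d  input=d x b x b $  — match d
step 4: stack=$ P P  input=x b x b $  — expand P ::= x b
step 5: stack=$ P b x  input=x b x b $  — match x
step 6: stack=$ P b  input=b x b $  — match b
step 7: stack=$ P  input=x b $  — expand P ::= x b
step 8: stack=$ b x  input=x b $  — match x
step 9: stack=$ b  input=b $  — match b
Accept reached after 9 steps.

9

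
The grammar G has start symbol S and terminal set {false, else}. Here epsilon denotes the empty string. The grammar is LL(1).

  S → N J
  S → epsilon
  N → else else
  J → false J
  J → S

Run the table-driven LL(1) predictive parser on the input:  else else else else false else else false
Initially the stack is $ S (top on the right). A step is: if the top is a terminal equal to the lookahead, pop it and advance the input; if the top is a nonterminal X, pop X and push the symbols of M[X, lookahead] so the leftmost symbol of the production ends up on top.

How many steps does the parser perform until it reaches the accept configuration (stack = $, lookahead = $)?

20

step 1: stack=$ S  input=else else else else false else else false $  — expand S → N J
step 2: stack=$ J N  input=else else else else false else else false $  — expand N → else else
step 3: stack=$ J else else  input=else else else else false else else false $  — match else
step 4: stack=$ J else  input=else else else false else else false $  — match else
step 5: stack=$ J  input=else else false else else false $  — expand J → S
step 6: stack=$ S  input=else else false else else false $  — expand S → N J
step 7: stack=$ J N  input=else else false else else false $  — expand N → else else
step 8: stack=$ J else else  input=else else false else else false $  — match else
step 9: stack=$ J else  input=else false else else false $  — match else
step 10: stack=$ J  input=false else else false $  — expand J → false J
step 11: stack=$ J false  input=false else else false $  — match false
step 12: stack=$ J  input=else else false $  — expand J → S
step 13: stack=$ S  input=else else false $  — expand S → N J
step 14: stack=$ J N  input=else else false $  — expand N → else else
step 15: stack=$ J else else  input=else else false $  — match else
step 16: stack=$ J else  input=else false $  — match else
step 17: stack=$ J  input=false $  — expand J → false J
step 18: stack=$ J false  input=false $  — match false
step 19: stack=$ J  input=$  — expand J → S
step 20: stack=$ S  input=$  — expand S → epsilon
Accept reached after 20 steps.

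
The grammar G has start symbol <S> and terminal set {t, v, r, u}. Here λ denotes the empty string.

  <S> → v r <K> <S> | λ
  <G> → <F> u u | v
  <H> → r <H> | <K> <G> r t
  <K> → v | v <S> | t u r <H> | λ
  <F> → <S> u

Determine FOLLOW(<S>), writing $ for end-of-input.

{$, u, v}

FIRST(<S>): from <S>→v r <K> <S> we get {v}; from <S>→λ we get {λ}. So FIRST(<S>) = {λ, v}.
FIRST(<K>): from <K>→v we get {v}; from <K>→v <S> we get {v}; from <K>→t u r <H> we get {t}; from <K>→λ we get {λ}. So FIRST(<K>) = {λ, t, v}.
FIRST(<F>): from <F>→<S> u we get {u, v}. So FIRST(<F>) = {u, v}.
FIRST(<G>): from <G>→<F> u u we get {u, v}; from <G>→v we get {v}. So FIRST(<G>) = {u, v}.
FIRST(<H>): from <H>→r <H> we get {r}; from <H>→<K> <G> r t we get {t, u, v}. So FIRST(<H>) = {r, t, u, v}.
FOLLOW(<S>) includes $ since <S> is the start symbol.
FOLLOW(<G>): in <H>→<K> <G> r t, <G> is followed by r t with FIRST {r}. Thus FOLLOW(<G>) = {r}.
FOLLOW(<F>): in <G>→<F> u u, <F> is followed by u u with FIRST {u}. Thus FOLLOW(<F>) = {u}.
FOLLOW(<S>): in <S>→v r <K> <S>, the suffix after <S> is empty (adds nothing new); in <K>→v <S>, the suffix after <S> is empty, so FOLLOW(<S>) ⊇ FOLLOW(<K>) = {$, u, v}; in <F>→<S> u, <S> is followed by u with FIRST {u}. Thus FOLLOW(<S>) = {$, u, v}.
FOLLOW(<K>): in <S>→v r <K> <S>, <K> is followed by <S> with FIRST {λ, v}; in <S>→v r <K> <S>, the suffix after <K> is nullable, so FOLLOW(<K>) ⊇ FOLLOW(<S>) = {$, u, v}; in <H>→<K> <G> r t, <K> is followed by <G> r t with FIRST {u, v}. Thus FOLLOW(<K>) = {$, u, v}.
FOLLOW(<H>): in <H>→r <H>, the suffix after <H> is empty (adds nothing new); in <K>→t u r <H>, the suffix after <H> is empty, so FOLLOW(<H>) ⊇ FOLLOW(<K>) = {$, u, v}. Thus FOLLOW(<H>) = {$, u, v}.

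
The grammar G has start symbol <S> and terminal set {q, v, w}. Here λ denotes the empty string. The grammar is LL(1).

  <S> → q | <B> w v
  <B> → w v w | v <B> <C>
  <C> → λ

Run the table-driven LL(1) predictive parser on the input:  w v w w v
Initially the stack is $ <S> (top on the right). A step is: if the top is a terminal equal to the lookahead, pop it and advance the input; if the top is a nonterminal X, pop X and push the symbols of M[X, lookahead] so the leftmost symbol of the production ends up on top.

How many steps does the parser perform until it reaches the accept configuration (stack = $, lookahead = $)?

     Stack        Input        Action
  1  $ <S>        w v w w v $  expand <S> → <B> w v
  2  $ v w <B>    w v w w v $  expand <B> → w v w
  3  $ v w w v w  w v w w v $  match w
  4  $ v w w v    v w w v $    match v
  5  $ v w w      w w v $      match w
  6  $ v w        w v $        match w
  7  $ v          v $          match v
Accept reached after 7 steps.

7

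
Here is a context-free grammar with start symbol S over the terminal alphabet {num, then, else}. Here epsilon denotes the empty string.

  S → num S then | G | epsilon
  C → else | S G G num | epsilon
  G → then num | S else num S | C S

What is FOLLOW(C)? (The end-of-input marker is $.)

FIRST(S) = {epsilon, else, num, then}  (via G)
FIRST(C) = {epsilon, else, num, then}  (via S G G num)
FIRST(G) = {epsilon, else, num, then}  (via S else num S, C S)
FOLLOW(S) includes $ since S is the start symbol.
FOLLOW(S): in S→num S then, S is followed by then with FIRST {then}; in C→S G G num, S is followed by G G num with FIRST {else, num, then}; in G→S else num S (occurrence 1), S is followed by else num S with FIRST {else}; in G→S else num S (occurrence 2), the suffix after S is empty, so FOLLOW(S) ⊇ FOLLOW(G) = {$, else, num, then}; in G→C S, the suffix after S is empty, so FOLLOW(S) ⊇ FOLLOW(G) = {$, else, num, then}. Thus FOLLOW(S) = {$, else, num, then}.
FOLLOW(G): in S→G, the suffix after G is empty, so FOLLOW(G) ⊇ FOLLOW(S) = {$, else, num, then}; in C→S G G num (occurrence 1), G is followed by G num with FIRST {else, num, then}; in C→S G G num (occurrence 2), G is followed by num with FIRST {num}. Thus FOLLOW(G) = {$, else, num, then}.
FOLLOW(C): in G→C S, C is followed by S with FIRST {epsilon, else, num, then}; in G→C S, the suffix after C is nullable, so FOLLOW(C) ⊇ FOLLOW(G) = {$, else, num, then}. Thus FOLLOW(C) = {$, else, num, then}.

{$, else, num, then}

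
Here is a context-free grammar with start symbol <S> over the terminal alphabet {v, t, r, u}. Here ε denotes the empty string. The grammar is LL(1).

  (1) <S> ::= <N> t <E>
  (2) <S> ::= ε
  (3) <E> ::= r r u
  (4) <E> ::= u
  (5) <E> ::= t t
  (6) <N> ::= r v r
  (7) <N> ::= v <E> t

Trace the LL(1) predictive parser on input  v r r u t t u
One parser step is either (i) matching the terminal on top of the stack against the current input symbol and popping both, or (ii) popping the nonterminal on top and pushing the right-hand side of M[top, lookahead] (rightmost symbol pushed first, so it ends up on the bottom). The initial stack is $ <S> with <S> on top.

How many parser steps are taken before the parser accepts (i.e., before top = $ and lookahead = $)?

      Stack            Input            Action
   1  $ <S>            v r r u t t u $  expand <S> ::= <N> t <E>
   2  $ <E> t <N>      v r r u t t u $  expand <N> ::= v <E> t
   3  $ <E> t t <E> v  v r r u t t u $  match v
   4  $ <E> t t <E>    r r u t t u $    expand <E> ::= r r u
   5  $ <E> t t u r r  r r u t t u $    match r
   6  $ <E> t t u r    r u t t u $      match r
   7  $ <E> t t u      u t t u $        match u
   8  $ <E> t t        t t u $          match t
   9  $ <E> t          t u $            match t
  10  $ <E>            u $              expand <E> ::= u
  11  $ u              u $              match u
Accept reached after 11 steps.

11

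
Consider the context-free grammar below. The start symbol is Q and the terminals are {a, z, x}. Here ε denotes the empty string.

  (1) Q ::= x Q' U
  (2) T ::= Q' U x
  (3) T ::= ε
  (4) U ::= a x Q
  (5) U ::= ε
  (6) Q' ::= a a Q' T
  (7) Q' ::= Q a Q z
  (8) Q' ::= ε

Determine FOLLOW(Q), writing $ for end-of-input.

FIRST(Q): from Q::=x Q' U we get {x}. So FIRST(Q) = {x}.
FIRST(U): from U::=a x Q we get {a}; from U::=ε we get {ε}. So FIRST(U) = {ε, a}.
FIRST(Q'): from Q'::=a a Q' T we get {a}; from Q'::=Q a Q z we get {x}; from Q'::=ε we get {ε}. So FIRST(Q') = {ε, a, x}.
FIRST(T): from T::=Q' U x we get {a, x}; from T::=ε we get {ε}. So FIRST(T) = {ε, a, x}.
FOLLOW(Q) includes $ since Q is the start symbol.
FOLLOW(Q): in U::=a x Q, the suffix after Q is empty, so FOLLOW(Q) ⊇ FOLLOW(U) = {$, a, x, z}; in Q'::=Q a Q z (occurrence 1), Q is followed by a Q z with FIRST {a}; in Q'::=Q a Q z (occurrence 2), Q is followed by z with FIRST {z}. Thus FOLLOW(Q) = {$, a, x, z}.
FOLLOW(U): in Q::=x Q' U, the suffix after U is empty, so FOLLOW(U) ⊇ FOLLOW(Q) = {$, a, x, z}; in T::=Q' U x, U is followed by x with FIRST {x}. Thus FOLLOW(U) = {$, a, x, z}.
FOLLOW(Q'): in Q::=x Q' U, Q' is followed by U with FIRST {ε, a}; in Q::=x Q' U, the suffix after Q' is nullable, so FOLLOW(Q') ⊇ FOLLOW(Q) = {$, a, x, z}; in T::=Q' U x, Q' is followed by U x with FIRST {a, x}; in Q'::=a a Q' T, Q' is followed by T with FIRST {ε, a, x}; in Q'::=a a Q' T, the suffix after Q' is nullable (adds nothing new). Thus FOLLOW(Q') = {$, a, x, z}.
FOLLOW(T): in Q'::=a a Q' T, the suffix after T is empty, so FOLLOW(T) ⊇ FOLLOW(Q') = {$, a, x, z}. Thus FOLLOW(T) = {$, a, x, z}.

{$, a, x, z}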